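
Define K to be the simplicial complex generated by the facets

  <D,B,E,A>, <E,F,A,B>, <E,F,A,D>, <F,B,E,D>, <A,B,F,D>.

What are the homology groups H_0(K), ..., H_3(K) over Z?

H_0 = Z,  H_1 = 0,  H_2 = 0,  H_3 = Z.

We work with the vertex ordering A < B < D < E < F. The simplices of K, each written with vertices in increasing order, are:

  0-simplices (5): A, B, D, E, F
  1-simplices (10): AB, AD, AE, AF, BD, BE, BF, DE, DF, EF
  2-simplices (10): ABD, ABE, ABF, ADE, ADF, AEF, BDE, BDF, BEF, DEF
  3-simplices (5): ABDE, ABDF, ABEF, ADEF, BDEF

Hence C_0 ≅ Z^5, C_1 ≅ Z^10, C_2 ≅ Z^10, C_3 ≅ Z^5.

The boundary map ∂_1: C_1 → C_0 sends each edge [p,q] (with p < q) to q − p. For instance
  ∂DE = E − D.
As a 5×10 matrix over Z this has rank 4, with invariant factors (1,1,1,1).

Boundary ∂_2: C_2 → C_1 acts by ∂[p,q,r] = [q,r] − [p,r] + [p,q]. For instance
  ∂AEF = EF − AF + AE,
  ∂BEF = EF − BF + BE.
This gives a 10×10 integer matrix of rank 6; reducing to Smith normal form yields diagonal entries (1,1,1,1,1,1).

Boundary ∂_3: C_3 → C_2 sends each 3-simplex σ to the alternating sum Σ_i (−1)^i (σ with its i-th vertex removed). For instance
  ∂ABDE = BDE − ADE + ABE − ABD,
  ∂ABEF = BEF − AEF + ABF − ABE.
The resulting 10×5 matrix has rank 4, and its Smith normal form has invariant factors (1,1,1,1).

Computing H_k = (kernel of ∂_k) / (image of ∂_{k+1}):

  H_0: rank C_0 − rank ∂_1 = 5 − 4 = 1, and the invariant factors of ∂_1 are all 1, so H_0 ≅ Z.
  H_1: rank ker ∂_1 − rank ∂_2 = (10 − 4) − 6 = 0, and the invariant factors of ∂_2 are all 1, so H_1 ≅ 0.
  H_2: rank ker ∂_2 − rank ∂_3 = (10 − 6) − 4 = 0, and the invariant factors of ∂_3 are all 1, so H_2 ≅ 0.
  H_3: rank ker ∂_3 − rank ∂_4 = (5 − 4) − 0 = 1, and there is no ∂_4, so H_3 ≅ Z.

As a check, the Euler characteristic is 5 − 10 + 10 − 5 = 0, which agrees with 1 − 0 + 0 − 1 = 0.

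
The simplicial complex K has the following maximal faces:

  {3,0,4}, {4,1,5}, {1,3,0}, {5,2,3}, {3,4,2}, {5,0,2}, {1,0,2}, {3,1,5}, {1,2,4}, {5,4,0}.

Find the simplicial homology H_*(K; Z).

We work with the vertex ordering 0 < 1 < 2 < 3 < 4 < 5. The simplices of K, each written with vertices in increasing order, are:

  0-simplices (6): [0], [1], [2], [3], [4], [5]
  1-simplices (15): [0,1], [0,2], [0,3], [0,4], [0,5], [1,2], [1,3], [1,4], [1,5], [2,3], [2,4], [2,5], [3,4], [3,5], [4,5]
  2-simplices (10): [0,1,2], [0,1,3], [0,2,5], [0,3,4], [0,4,5], [1,2,4], [1,3,5], [1,4,5], [2,3,4], [2,3,5]

so the chain groups are C_0 ≅ Z^6, C_1 ≅ Z^15, C_2 ≅ Z^10.

∂_1: C_1 → C_0 is given by ∂[p,q] = [q] − [p].
The resulting 6×15 matrix has rank 5, and its Smith normal form has invariant factors (1,1,1,1,1).

The boundary map ∂_2: C_2 → C_1 maps a triangle to the signed sum of its edges. For instance
  ∂[2,3,5] = [3,5] − [2,5] + [2,3],
  ∂[1,4,5] = [4,5] − [1,5] + [1,4].
The resulting 15×10 matrix has rank 10, and its Smith normal form has invariant factors (1,1,1,1,1,1,1,1,1,2).

Computing H_k = (kernel of ∂_k) / (image of ∂_{k+1}):

  H_0: rank C_0 − rank ∂_1 = 6 − 5 = 1, and the invariant factors of ∂_1 are all 1, so H_0 ≅ Z.
  H_1: rank ker ∂_1 − rank ∂_2 = (15 − 5) − 10 = 0, and ∂_2 has invariant factor 2 > 1, so H_1 ≅ Z/2.
  H_2: rank ker ∂_2 − rank ∂_3 = (10 − 10) − 0 = 0, and there is no ∂_3, so H_2 ≅ 0.

H_0 = Z,  H_1 = Z/2,  H_2 = 0.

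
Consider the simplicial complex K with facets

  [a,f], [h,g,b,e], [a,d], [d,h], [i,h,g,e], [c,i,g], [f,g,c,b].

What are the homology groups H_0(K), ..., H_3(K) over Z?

Order the vertices as a < b < c < d < e < f < g < h < i. Listing each simplex with vertices in this order, K has dimension 3 with simplices:

  0-simplices (9): a, b, c, d, e, f, g, h, i
  1-simplices (18): ad, af, bc, be, bf, bg, bh, cf, cg, ci, dh, eg, eh, ei, fg, gh, gi, hi
  2-simplices (12): bcf, bcg, beg, beh, bfg, bgh, cfg, cgi, egh, egi, ehi, ghi
  3-simplices (3): bcfg, begh, eghi

giving chain groups C_0 ≅ Z^9, C_1 ≅ Z^18, C_2 ≅ Z^12, C_3 ≅ Z^3.

∂_1: C_1 → C_0 sends each edge [p,q] (with p < q) to q − p. For instance
  ∂dh = h − d.
The resulting 9×18 matrix has rank 8, and its Smith normal form has invariant factors (1,1,1,1,1,1,1,1).

∂_2: C_2 → C_1 sends each 2-simplex [p,q,r] to [q,r] − [p,r] + [p,q]. For instance
  ∂ghi = hi − gi + gh,
  ∂bcg = cg − bg + bc.
As a 18×12 matrix over Z this has rank 9, with invariant factors (1,1,1,1,1,1,1,1,1).

∂_3: C_3 → C_2 sends each 3-simplex σ to the alternating sum Σ_i (−1)^i (σ with its i-th vertex removed). For instance
  ∂begh = egh − bgh + beh − beg,
  ∂eghi = ghi − ehi + egi − egh.
As a 12×3 matrix over Z this has rank 3, with invariant factors (1,1,1).

Now H_k = ker ∂_k / im ∂_{k+1}, so:

  H_0: rank C_0 − rank ∂_1 = 9 − 8 = 1, and the invariant factors of ∂_1 are all 1, so H_0 ≅ Z.
  H_1: rank ker ∂_1 − rank ∂_2 = (18 − 8) − 9 = 1, and the invariant factors of ∂_2 are all 1, so H_1 ≅ Z.
  H_2: rank ker ∂_2 − rank ∂_3 = (12 − 9) − 3 = 0, and the invariant factors of ∂_3 are all 1, so H_2 ≅ 0.
  H_3: rank ker ∂_3 − rank ∂_4 = (3 − 3) − 0 = 0, and there is no ∂_4, so H_3 ≅ 0.

As a check, the Euler characteristic is 9 − 18 + 12 − 3 = 0, which agrees with 1 − 1 + 0 − 0 = 0.

H_0 ≅ Z,  H_1 ≅ Z,  H_2 = 0,  H_3 = 0.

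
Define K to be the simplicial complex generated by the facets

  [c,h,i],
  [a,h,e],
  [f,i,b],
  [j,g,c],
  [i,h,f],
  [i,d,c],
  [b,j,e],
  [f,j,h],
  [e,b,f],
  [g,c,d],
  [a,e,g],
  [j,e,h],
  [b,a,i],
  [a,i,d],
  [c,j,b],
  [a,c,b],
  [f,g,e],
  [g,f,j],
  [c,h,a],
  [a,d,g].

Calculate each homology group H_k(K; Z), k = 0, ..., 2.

H_0 = Z,  H_1 = Z ⊕ Z/2,  H_2 = 0.

Order the vertices as a < b < c < d < e < f < g < h < i < j. Listing each simplex with vertices in this order, K has dimension 2 with simplices:

  0-simplices (10): a, b, c, d, e, f, g, h, i, j
  1-simplices (30): ab, ac, ad, ae, ag, ah, ai, bc, be, bf, bi, bj, cd, cg, ch, ci, cj, dg, di, ef, eg, eh, ej, fg, fh, fi, fj, gj, hi, hj
  2-simplices (20): abc, abi, ach, adg, adi, aeg, aeh, bcj, bef, bej, bfi, cdg, cdi, cgj, chi, efg, ehj, fgj, fhi, fhj

so the chain groups are C_0 ≅ Z^10, C_1 ≅ Z^30, C_2 ≅ Z^20.

The boundary map ∂_1: C_1 → C_0 sends each edge [p,q] (with p < q) to q − p.
As a 10×30 matrix over Z this has rank 9, with invariant factors (1,1,1,1,1,1,1,1,1).

The boundary map ∂_2: C_2 → C_1 sends each 2-simplex [p,q,r] to [q,r] − [p,r] + [p,q]. For instance
  ∂abc = bc − ac + ab,
  ∂aeg = eg − ag + ae.
This gives a 30×20 integer matrix of rank 20; reducing to Smith normal form yields diagonal entries (1,1,1,1,1,1,1,1,1,1,1,1,1,1,1,1,1,1,1,2).

From H_k ≅ ker(∂_k) / im(∂_{k+1}) we obtain:

  H_0: rank C_0 − rank ∂_1 = 10 − 9 = 1, and the invariant factors of ∂_1 are all 1, so H_0 = Z.
  H_1: rank ker ∂_1 − rank ∂_2 = (30 − 9) − 20 = 1, and ∂_2 has invariant factor 2 > 1, so H_1 = Z ⊕ Z/2.
  H_2: rank ker ∂_2 − rank ∂_3 = (20 − 20) − 0 = 0, and there is no ∂_3, so H_2 = 0.

(K is a triangulation of the Klein bottle.)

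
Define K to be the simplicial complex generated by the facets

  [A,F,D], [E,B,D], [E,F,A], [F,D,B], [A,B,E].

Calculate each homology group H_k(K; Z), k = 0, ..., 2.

Take the total order A < B < D < E < F on the vertex set. Then K (dimension 2) consists of the simplices:

  0-simplices (5): A, B, D, E, F
  1-simplices (10): AB, AD, AE, AF, BD, BE, BF, DE, DF, EF
  2-simplices (5): ABE, ADF, AEF, BDE, BDF

Hence C_0 ≅ Z^5, C_1 ≅ Z^10, C_2 ≅ Z^5.

Boundary ∂_1: C_1 → C_0 sends each edge [p,q] (with p < q) to q − p.
The 5×10 boundary matrix has rank 4 and Smith normal form diag(1,1,1,1).

The boundary map ∂_2: C_2 → C_1 acts by ∂[p,q,r] = [q,r] − [p,r] + [p,q]. For instance
  ∂BDF = DF − BF + BD,
  ∂AEF = EF − AF + AE.
This gives a 10×5 integer matrix of rank 5; reducing to Smith normal form yields diagonal entries (1,1,1,1,1).

Computing H_k = (kernel of ∂_k) / (image of ∂_{k+1}):

  H_0: rank C_0 − rank ∂_1 = 5 − 4 = 1, and the invariant factors of ∂_1 are all 1, so H_0 ≅ Z.
  H_1: rank ker ∂_1 − rank ∂_2 = (10 − 4) − 5 = 1, and the invariant factors of ∂_2 are all 1, so H_1 ≅ Z.
  H_2: rank ker ∂_2 − rank ∂_3 = (5 − 5) − 0 = 0, and there is no ∂_3, so H_2 ≅ 0.

As a check, the Euler characteristic is 5 − 10 + 5 = 0, which agrees with 1 − 1 + 0 = 0.

H_0 = Z,  H_1 = Z,  H_2 = 0.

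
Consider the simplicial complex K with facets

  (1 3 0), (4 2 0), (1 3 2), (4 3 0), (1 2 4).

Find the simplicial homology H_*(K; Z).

H_0 ≅ Z,  H_1 ≅ Z,  H_2 = 0.

Fix the vertex order 0 < 1 < 2 < 3 < 4 and write every simplex with vertices in increasing order. Then dim K = 2 and the simplices of K are:

  0-simplices (5): [0], [1], [2], [3], [4]
  1-simplices (10): [0,1], [0,2], [0,3], [0,4], [1,2], [1,3], [1,4], [2,3], [2,4], [3,4]
  2-simplices (5): [0,1,3], [0,2,4], [0,3,4], [1,2,3], [1,2,4]

Hence C_0 ≅ Z^5, C_1 ≅ Z^10, C_2 ≅ Z^5.

∂_1: C_1 → C_0 sends each edge [p,q] (with p < q) to q − p. For instance
  ∂[3,4] = [4] − [3].
The resulting 5×10 matrix has rank 4, and its Smith normal form has invariant factors (1,1,1,1).

Boundary ∂_2: C_2 → C_1 sends each 2-simplex [p,q,r] to [q,r] − [p,r] + [p,q]. For instance
  ∂[0,3,4] = [3,4] − [0,4] + [0,3],
  ∂[1,2,3] = [2,3] − [1,3] + [1,2].
As a 10×5 matrix over Z this has rank 5, with invariant factors (1,1,1,1,1).

Now H_k = ker ∂_k / im ∂_{k+1}, so:

  H_0: rank C_0 − rank ∂_1 = 5 − 4 = 1, and the invariant factors of ∂_1 are all 1, so H_0 = Z.
  H_1: rank ker ∂_1 − rank ∂_2 = (10 − 4) − 5 = 1, and the invariant factors of ∂_2 are all 1, so H_1 = Z.
  H_2: rank ker ∂_2 − rank ∂_3 = (5 − 5) − 0 = 0, and there is no ∂_3, so H_2 = 0.

As a check, the Euler characteristic is 5 − 10 + 5 = 0, which agrees with 1 − 1 + 0 = 0.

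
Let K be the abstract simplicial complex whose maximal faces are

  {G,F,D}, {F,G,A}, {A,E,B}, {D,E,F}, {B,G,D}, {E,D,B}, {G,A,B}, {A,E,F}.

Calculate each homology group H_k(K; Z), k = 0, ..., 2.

Fix the vertex order A < B < D < E < F < G and write every simplex with vertices in increasing order. Then dim K = 2 and the simplices of K are:

  0-simplices (6): A, B, D, E, F, G
  1-simplices (12): AB, AE, AF, AG, BD, BE, BG, DE, DF, DG, EF, FG
  2-simplices (8): ABE, ABG, AEF, AFG, BDE, BDG, DEF, DFG

so the chain groups are C_0 ≅ Z^6, C_1 ≅ Z^12, C_2 ≅ Z^8.

∂_1: C_1 → C_0 maps an edge to its endpoints' difference, ∂[p,q] = q − p. For instance
  ∂AF = F − A.
The resulting 6×12 matrix has rank 5, and its Smith normal form has invariant factors (1,1,1,1,1).

Boundary ∂_2: C_2 → C_1 acts by ∂[p,q,r] = [q,r] − [p,r] + [p,q]. For instance
  ∂ABG = BG − AG + AB,
  ∂AFG = FG − AG + AF.
The 12×8 boundary matrix has rank 7 and Smith normal form diag(1,1,1,1,1,1,1).

Computing H_k = (kernel of ∂_k) / (image of ∂_{k+1}):

  H_0: rank C_0 − rank ∂_1 = 6 − 5 = 1, and the invariant factors of ∂_1 are all 1, so H_0 ≅ Z.
  H_1: rank ker ∂_1 − rank ∂_2 = (12 − 5) − 7 = 0, and the invariant factors of ∂_2 are all 1, so H_1 ≅ 0.
  H_2: rank ker ∂_2 − rank ∂_3 = (8 − 7) − 0 = 1, and there is no ∂_3, so H_2 ≅ Z.

(K is a triangulation of the 2-sphere S^2.)

H_0 = Z,  H_1 = 0,  H_2 = Z.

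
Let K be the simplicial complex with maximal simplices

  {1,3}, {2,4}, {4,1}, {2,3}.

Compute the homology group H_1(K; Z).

Fix the vertex order 1 < 2 < 3 < 4 and write every simplex with vertices in increasing order. Then dim K = 1 and the simplices of K are:

  0-simplices (4): [1], [2], [3], [4]
  1-simplices (4): [1,3], [1,4], [2,3], [2,4]

so the chain groups are C_0 ≅ Z^4, C_1 ≅ Z^4.

∂_1: C_1 → C_0 maps an edge to its endpoints' difference, ∂[p,q] = q − p. For instance
  ∂[1,4] = [4] − [1].
The 4×4 boundary matrix has rank 3 and Smith normal form diag(1,1,1).

Now H_k = ker ∂_k / im ∂_{k+1}, so:

  H_1: rank ker ∂_1 − rank ∂_2 = (4 − 3) − 0 = 1, and there is no ∂_2, so H_1 = Z.

H_1 = Z.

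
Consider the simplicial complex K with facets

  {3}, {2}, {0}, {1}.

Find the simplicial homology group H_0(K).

Order the vertices as 0 < 1 < 2 < 3. Listing each simplex with vertices in this order, K has dimension 0 with simplices:

  0-simplices (4): [0], [1], [2], [3]

giving chain groups C_0 ≅ Z^4.

From H_k ≅ ker(∂_k) / im(∂_{k+1}) we obtain:

  H_0: rank C_0 − rank ∂_1 = 4 − 0 = 4, and there is no ∂_1, so H_0 = Z^4.

(K is a triangulation of a set of 4 points.)

H_0 ≅ Z^4.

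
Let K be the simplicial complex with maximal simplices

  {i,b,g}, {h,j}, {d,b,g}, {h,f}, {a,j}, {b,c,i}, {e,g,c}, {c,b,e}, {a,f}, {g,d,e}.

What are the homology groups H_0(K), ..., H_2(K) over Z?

K has 10 vertices, 16 edges, 6 triangles.
rank ∂_0 = 0, rank ∂_1 = 8 ⇒ b_0 = 10 − 0 − 8 = 2; all invariant factors of ∂_1 are 1 so no torsion. So H_0 = Z^2.
rank ∂_1 = 8, rank ∂_2 = 6 ⇒ b_1 = 16 − 8 − 6 = 2; all invariant factors of ∂_2 are 1 so no torsion. So H_1 = Z^2.
rank ∂_2 = 6, rank ∂_3 = 0 ⇒ b_2 = 6 − 6 − 0 = 0. So H_2 = 0.

H_0 ≅ Z^2,  H_1 ≅ Z^2,  H_2 = 0.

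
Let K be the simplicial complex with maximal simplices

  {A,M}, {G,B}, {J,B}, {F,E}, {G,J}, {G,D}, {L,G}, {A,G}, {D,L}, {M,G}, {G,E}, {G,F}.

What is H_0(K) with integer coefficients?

Fix the vertex order A < B < D < E < F < G < J < L < M and write every simplex with vertices in increasing order. Then dim K = 1 and the simplices of K are:

  0-simplices (9): A, B, D, E, F, G, J, L, M
  1-simplices (12): AG, AM, BG, BJ, DG, DL, EF, EG, FG, GJ, GL, GM

so the chain groups are C_0 ≅ Z^9, C_1 ≅ Z^12.

Boundary ∂_1: C_1 → C_0 sends each edge [p,q] (with p < q) to q − p. For instance
  ∂DG = G − D.
The resulting 9×12 matrix has rank 8, and its Smith normal form has invariant factors (1,1,1,1,1,1,1,1).

Computing H_k = (kernel of ∂_k) / (image of ∂_{k+1}):

  H_0: rank C_0 − rank ∂_1 = 9 − 8 = 1, and the invariant factors of ∂_1 are all 1, so H_0 = Z.

H_0 ≅ Z.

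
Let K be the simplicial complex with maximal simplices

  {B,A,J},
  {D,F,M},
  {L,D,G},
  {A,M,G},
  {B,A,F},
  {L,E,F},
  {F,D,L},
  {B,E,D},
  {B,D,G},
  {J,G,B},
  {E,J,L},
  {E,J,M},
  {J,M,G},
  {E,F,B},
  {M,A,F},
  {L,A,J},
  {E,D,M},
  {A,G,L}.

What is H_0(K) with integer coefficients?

Take the total order A < B < D < E < F < G < J < L < M on the vertex set. Then K (dimension 2) consists of the simplices:

  0-simplices (9): A, B, D, E, F, G, J, L, M
  1-simplices (27): AB, AF, AG, AJ, AL, AM, BD, BE, BF, BG, BJ, DE, DF, DG, DL, DM, EF, EJ, EL, EM, FL, FM, GJ, GL, GM, JL, JM
  2-simplices (18): ABF, ABJ, AFM, AGL, AGM, AJL, BDE, BDG, BEF, BGJ, DEM, DFL, DFM, DGL, EFL, EJL, EJM, GJM

so the chain groups are C_0 ≅ Z^9, C_1 ≅ Z^27, C_2 ≅ Z^18.

Boundary ∂_1: C_1 → C_0 maps an edge to its endpoints' difference, ∂[p,q] = q − p. For instance
  ∂GL = L − G.
The resulting 9×27 matrix has rank 8, and its Smith normal form has invariant factors (1,1,1,1,1,1,1,1).

Boundary ∂_2: C_2 → C_1 acts by ∂[p,q,r] = [q,r] − [p,r] + [p,q]. For instance
  ∂EJM = JM − EM + EJ,
  ∂DFL = FL − DL + DF.
This gives a 27×18 integer matrix of rank 18; reducing to Smith normal form yields diagonal entries (1,1,1,1,1,1,1,1,1,1,1,1,1,1,1,1,1,2).

Reading off H_k = ker ∂_k / im ∂_{k+1}:

  H_0: rank C_0 − rank ∂_1 = 9 − 8 = 1, and the invariant factors of ∂_1 are all 1, so H_0 = Z.

H_0 = Z.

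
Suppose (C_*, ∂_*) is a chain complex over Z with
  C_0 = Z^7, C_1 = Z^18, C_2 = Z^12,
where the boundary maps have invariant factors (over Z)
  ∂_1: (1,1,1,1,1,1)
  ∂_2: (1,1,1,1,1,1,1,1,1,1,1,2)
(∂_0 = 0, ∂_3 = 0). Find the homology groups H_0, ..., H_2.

H_0 = Z,  H_1 = Z/2,  H_2 = 0.

H_0: b_0 = 7 − 0 − 6 = 1; torsion from ∂_1 factors > 1: none. So H_0 = Z.
H_1: b_1 = 18 − 6 − 12 = 0; torsion from ∂_2 factors > 1: [2]. So H_1 = Z/2.
H_2: b_2 = 12 − 12 − 0 = 0; torsion from ∂_3 factors > 1: none. So H_2 = 0.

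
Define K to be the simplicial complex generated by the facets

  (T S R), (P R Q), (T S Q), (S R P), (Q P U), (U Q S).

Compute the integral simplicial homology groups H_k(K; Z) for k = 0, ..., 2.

Order the vertices as P < Q < R < S < T < U. Listing each simplex with vertices in this order, K has dimension 2 with simplices:

  0-simplices (6): P, Q, R, S, T, U
  1-simplices (12): PQ, PR, PS, PU, QR, QS, QT, QU, RS, RT, ST, SU
  2-simplices (6): PQR, PQU, PRS, QST, QSU, RST

giving chain groups C_0 ≅ Z^6, C_1 ≅ Z^12, C_2 ≅ Z^6.

The boundary map ∂_1: C_1 → C_0 is given by ∂[p,q] = [q] − [p]. For instance
  ∂ST = T − S.
As a 6×12 matrix over Z this has rank 5, with invariant factors (1,1,1,1,1).

Boundary ∂_2: C_2 → C_1 maps a triangle to the signed sum of its edges. For instance
  ∂QSU = SU − QU + QS,
  ∂QST = ST − QT + QS.
The resulting 12×6 matrix has rank 6, and its Smith normal form has invariant factors (1,1,1,1,1,1).

Now H_k = ker ∂_k / im ∂_{k+1}, so:

  H_0: rank C_0 − rank ∂_1 = 6 − 5 = 1, and the invariant factors of ∂_1 are all 1, so H_0 ≅ Z.
  H_1: rank ker ∂_1 − rank ∂_2 = (12 − 5) − 6 = 1, and the invariant factors of ∂_2 are all 1, so H_1 ≅ Z.
  H_2: rank ker ∂_2 − rank ∂_3 = (6 − 6) − 0 = 0, and there is no ∂_3, so H_2 ≅ 0.

As a check, the Euler characteristic is 6 − 12 + 6 = 0, which agrees with 1 − 1 + 0 = 0.

H_0 ≅ Z,  H_1 ≅ Z,  H_2 = 0.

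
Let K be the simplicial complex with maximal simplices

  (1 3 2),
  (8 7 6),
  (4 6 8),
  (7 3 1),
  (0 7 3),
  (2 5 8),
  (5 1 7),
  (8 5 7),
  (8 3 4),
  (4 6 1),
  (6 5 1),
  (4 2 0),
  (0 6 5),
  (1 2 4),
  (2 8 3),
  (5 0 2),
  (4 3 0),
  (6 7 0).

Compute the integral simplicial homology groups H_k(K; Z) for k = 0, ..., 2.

H_0 = Z,  H_1 = Z ⊕ Z/2,  H_2 = 0.

Order the vertices as 0 < 1 < 2 < 3 < 4 < 5 < 6 < 7 < 8. Listing each simplex with vertices in this order, K has dimension 2 with simplices:

  0-simplices (9): [0], [1], [2], [3], [4], [5], [6], [7], [8]
  1-simplices (27): (27 of them)
  2-simplices (18): [0,2,4], [0,2,5], [0,3,4], [0,3,7], [0,5,6], [0,6,7], [1,2,3], [1,2,4], [1,3,7], [1,4,6], [1,5,6], [1,5,7], [2,3,8], [2,5,8], [3,4,8], [4,6,8], [5,7,8], [6,7,8]

so the chain groups are C_0 ≅ Z^9, C_1 ≅ Z^27, C_2 ≅ Z^18.

The boundary map ∂_1: C_1 → C_0 sends each edge [p,q] (with p < q) to q − p. For instance
  ∂[2,8] = [8] − [2].
The resulting 9×27 matrix has rank 8, and its Smith normal form has invariant factors (1,1,1,1,1,1,1,1).

∂_2: C_2 → C_1 sends each 2-simplex [p,q,r] to [q,r] − [p,r] + [p,q]. For instance
  ∂[0,2,5] = [2,5] − [0,5] + [0,2],
  ∂[2,5,8] = [5,8] − [2,8] + [2,5].
The 27×18 boundary matrix has rank 18 and Smith normal form diag(1,1,1,1,1,1,1,1,1,1,1,1,1,1,1,1,1,2).

From H_k ≅ ker(∂_k) / im(∂_{k+1}) we obtain:

  H_0: rank C_0 − rank ∂_1 = 9 − 8 = 1, and the invariant factors of ∂_1 are all 1, so H_0 ≅ Z.
  H_1: rank ker ∂_1 − rank ∂_2 = (27 − 8) − 18 = 1, and ∂_2 has invariant factor 2 > 1, so H_1 ≅ Z ⊕ Z/2.
  H_2: rank ker ∂_2 − rank ∂_3 = (18 − 18) − 0 = 0, and there is no ∂_3, so H_2 ≅ 0.

(K is a triangulation of the Klein bottle.)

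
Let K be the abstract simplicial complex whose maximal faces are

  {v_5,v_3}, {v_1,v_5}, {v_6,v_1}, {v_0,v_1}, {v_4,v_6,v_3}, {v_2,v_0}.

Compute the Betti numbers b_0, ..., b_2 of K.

b_0 = 1, b_1 = 1, b_2 = 0.

Order the vertices as v_0 < v_1 < v_2 < v_3 < v_4 < v_5 < v_6. Listing each simplex with vertices in this order, K has dimension 2 with simplices:

  0-simplices (7): [v_0], [v_1], [v_2], [v_3], [v_4], [v_5], [v_6]
  1-simplices (8): [v_0,v_1], [v_0,v_2], [v_1,v_5], [v_1,v_6], [v_3,v_4], [v_3,v_5], [v_3,v_6], [v_4,v_6]
  2-simplices (1): [v_3,v_4,v_6]

Hence C_0 ≅ Z^7, C_1 ≅ Z^8, C_2 ≅ Z^1.

Boundary ∂_1: C_1 → C_0 sends each edge [p,q] (with p < q) to q − p. For instance
  ∂[v_3,v_4] = [v_4] − [v_3].
This gives a 7×8 integer matrix of rank 6; reducing to Smith normal form yields diagonal entries (1,1,1,1,1,1).

∂_2: C_2 → C_1 acts by ∂[p,q,r] = [q,r] − [p,r] + [p,q]. For instance
  ∂[v_3,v_4,v_6] = [v_4,v_6] − [v_3,v_6] + [v_3,v_4].
The 8×1 boundary matrix has rank 1 and Smith normal form diag(1).

Computing H_k = (kernel of ∂_k) / (image of ∂_{k+1}):

  H_0: rank C_0 − rank ∂_1 = 7 − 6 = 1, and the invariant factors of ∂_1 are all 1, so H_0 ≅ Z.
  H_1: rank ker ∂_1 − rank ∂_2 = (8 − 6) − 1 = 1, and the invariant factors of ∂_2 are all 1, so H_1 ≅ Z.
  H_2: rank ker ∂_2 − rank ∂_3 = (1 − 1) − 0 = 0, and there is no ∂_3, so H_2 ≅ 0.

Hence the Betti numbers are b_0 = 1, b_1 = 1, b_2 = 0.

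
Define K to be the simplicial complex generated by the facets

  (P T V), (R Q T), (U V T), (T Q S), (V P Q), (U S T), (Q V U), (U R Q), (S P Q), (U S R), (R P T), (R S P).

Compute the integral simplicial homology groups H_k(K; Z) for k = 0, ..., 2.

H_0 ≅ Z,  H_1 ≅ Z/2,  H_2 = 0.

We work with the vertex ordering P < Q < R < S < T < U < V. The simplices of K, each written with vertices in increasing order, are:

  0-simplices (7): P, Q, R, S, T, U, V
  1-simplices (18): PQ, PR, PS, PT, PV, QR, QS, QT, QU, QV, RS, RT, RU, ST, SU, TU, TV, UV
  2-simplices (12): PQS, PQV, PRS, PRT, PTV, QRT, QRU, QST, QUV, RSU, STU, TUV

Hence C_0 ≅ Z^7, C_1 ≅ Z^18, C_2 ≅ Z^12.

∂_1: C_1 → C_0 sends each edge [p,q] (with p < q) to q − p.
As a 7×18 matrix over Z this has rank 6, with invariant factors (1,1,1,1,1,1).

The boundary map ∂_2: C_2 → C_1 acts by ∂[p,q,r] = [q,r] − [p,r] + [p,q]. For instance
  ∂PQV = QV − PV + PQ,
  ∂PQS = QS − PS + PQ.
The resulting 18×12 matrix has rank 12, and its Smith normal form has invariant factors (1,1,1,1,1,1,1,1,1,1,1,2).

Reading off H_k = ker ∂_k / im ∂_{k+1}:

  H_0: rank C_0 − rank ∂_1 = 7 − 6 = 1, and the invariant factors of ∂_1 are all 1, so H_0 = Z.
  H_1: rank ker ∂_1 − rank ∂_2 = (18 − 6) − 12 = 0, and ∂_2 has invariant factor 2 > 1, so H_1 = Z/2.
  H_2: rank ker ∂_2 − rank ∂_3 = (12 − 12) − 0 = 0, and there is no ∂_3, so H_2 = 0.

As a check, the Euler characteristic is 7 − 18 + 12 = 1, which agrees with 1 − 0 + 0 = 1.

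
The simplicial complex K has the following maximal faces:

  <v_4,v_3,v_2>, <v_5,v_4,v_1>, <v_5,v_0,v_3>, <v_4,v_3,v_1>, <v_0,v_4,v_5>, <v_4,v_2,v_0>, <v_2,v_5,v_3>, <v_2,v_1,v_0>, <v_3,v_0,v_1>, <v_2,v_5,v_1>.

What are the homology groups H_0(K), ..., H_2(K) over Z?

H_0 = Z,  H_1 = Z_2,  H_2 = 0.

Fix the vertex order v_0 < v_1 < v_2 < v_3 < v_4 < v_5 and write every simplex with vertices in increasing order. Then dim K = 2 and the simplices of K are:

  0-simplices (6): [v_0], [v_1], [v_2], [v_3], [v_4], [v_5]
  1-simplices (15): (15 of them)
  2-simplices (10): [v_0,v_1,v_2], [v_0,v_1,v_3], [v_0,v_2,v_4], [v_0,v_3,v_5], [v_0,v_4,v_5], [v_1,v_2,v_5], [v_1,v_3,v_4], [v_1,v_4,v_5], [v_2,v_3,v_4], [v_2,v_3,v_5]

giving chain groups C_0 ≅ Z^6, C_1 ≅ Z^15, C_2 ≅ Z^10.

Boundary ∂_1: C_1 → C_0 maps an edge to its endpoints' difference, ∂[p,q] = q − p.
The 6×15 boundary matrix has rank 5 and Smith normal form diag(1,1,1,1,1).

∂_2: C_2 → C_1 sends each 2-simplex [p,q,r] to [q,r] − [p,r] + [p,q]. For instance
  ∂[v_0,v_2,v_4] = [v_2,v_4] − [v_0,v_4] + [v_0,v_2],
  ∂[v_0,v_1,v_3] = [v_1,v_3] − [v_0,v_3] + [v_0,v_1].
This gives a 15×10 integer matrix of rank 10; reducing to Smith normal form yields diagonal entries (1,1,1,1,1,1,1,1,1,2).

From H_k ≅ ker(∂_k) / im(∂_{k+1}) we obtain:

  H_0: rank C_0 − rank ∂_1 = 6 − 5 = 1, and the invariant factors of ∂_1 are all 1, so H_0 ≅ Z.
  H_1: rank ker ∂_1 − rank ∂_2 = (15 − 5) − 10 = 0, and ∂_2 has invariant factor 2 > 1, so H_1 ≅ Z_2.
  H_2: rank ker ∂_2 − rank ∂_3 = (10 − 10) − 0 = 0, and there is no ∂_3, so H_2 ≅ 0.

(K is a triangulation of the real projective plane RP^2.)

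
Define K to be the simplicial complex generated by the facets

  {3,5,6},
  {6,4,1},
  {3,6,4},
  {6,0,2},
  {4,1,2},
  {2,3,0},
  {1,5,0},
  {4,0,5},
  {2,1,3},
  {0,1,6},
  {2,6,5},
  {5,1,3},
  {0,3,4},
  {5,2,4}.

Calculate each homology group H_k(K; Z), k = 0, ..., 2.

H_0 ≅ Z,  H_1 ≅ Z^2,  H_2 ≅ Z.

Take the total order 0 < 1 < 2 < 3 < 4 < 5 < 6 on the vertex set. Then K (dimension 2) consists of the simplices:

  0-simplices (7): [0], [1], [2], [3], [4], [5], [6]
  1-simplices (21): [0,1], [0,2], [0,3], [0,4], [0,5], [0,6], [1,2], [1,3], [1,4], [1,5], [1,6], [2,3], [2,4], [2,5], [2,6], [3,4], [3,5], [3,6], [4,5], [4,6], [5,6]
  2-simplices (14): [0,1,5], [0,1,6], [0,2,3], [0,2,6], [0,3,4], [0,4,5], [1,2,3], [1,2,4], [1,3,5], [1,4,6], [2,4,5], [2,5,6], [3,4,6], [3,5,6]

so the chain groups are C_0 ≅ Z^7, C_1 ≅ Z^21, C_2 ≅ Z^14.

Boundary ∂_1: C_1 → C_0 sends each edge [p,q] (with p < q) to q − p.
This gives a 7×21 integer matrix of rank 6; reducing to Smith normal form yields diagonal entries (1,1,1,1,1,1).

The boundary map ∂_2: C_2 → C_1 sends each 2-simplex [p,q,r] to [q,r] − [p,r] + [p,q]. For instance
  ∂[2,5,6] = [5,6] − [2,6] + [2,5],
  ∂[0,1,6] = [1,6] − [0,6] + [0,1].
This gives a 21×14 integer matrix of rank 13; reducing to Smith normal form yields diagonal entries (1,1,1,1,1,1,1,1,1,1,1,1,1).

Reading off H_k = ker ∂_k / im ∂_{k+1}:

  H_0: rank C_0 − rank ∂_1 = 7 − 6 = 1, and the invariant factors of ∂_1 are all 1, so H_0 = Z.
  H_1: rank ker ∂_1 − rank ∂_2 = (21 − 6) − 13 = 2, and the invariant factors of ∂_2 are all 1, so H_1 = Z^2.
  H_2: rank ker ∂_2 − rank ∂_3 = (14 − 13) − 0 = 1, and there is no ∂_3, so H_2 = Z.

As a check, the Euler characteristic is 7 − 21 + 14 = 0, which agrees with 1 − 2 + 1 = 0.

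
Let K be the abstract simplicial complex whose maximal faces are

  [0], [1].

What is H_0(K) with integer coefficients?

Order the vertices as 0 < 1. Listing each simplex with vertices in this order, K has dimension 0 with simplices:

  0-simplices (2): [0], [1]

so the chain groups are C_0 ≅ Z^2.

Reading off H_k = ker ∂_k / im ∂_{k+1}:

  H_0: rank C_0 − rank ∂_1 = 2 − 0 = 2, and there is no ∂_1, so H_0 = Z^2.

(K is a triangulation of a set of 2 points.)

H_0 = Z^2.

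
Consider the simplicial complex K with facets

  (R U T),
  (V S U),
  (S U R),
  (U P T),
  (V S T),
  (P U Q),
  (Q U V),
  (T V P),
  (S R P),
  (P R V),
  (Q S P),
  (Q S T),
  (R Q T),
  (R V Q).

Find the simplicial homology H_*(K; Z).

We work with the vertex ordering P < Q < R < S < T < U < V. The simplices of K, each written with vertices in increasing order, are:

  0-simplices (7): P, Q, R, S, T, U, V
  1-simplices (21): PQ, PR, PS, PT, PU, PV, QR, QS, QT, QU, QV, RS, RT, RU, RV, ST, SU, SV, TU, TV, UV
  2-simplices (14): PQS, PQU, PRS, PRV, PTU, PTV, QRT, QRV, QST, QUV, RSU, RTU, STV, SUV

so the chain groups are C_0 ≅ Z^7, C_1 ≅ Z^21, C_2 ≅ Z^14.

∂_1: C_1 → C_0 is given by ∂[p,q] = [q] − [p]. For instance
  ∂QT = T − Q.
The resulting 7×21 matrix has rank 6, and its Smith normal form has invariant factors (1,1,1,1,1,1).

The boundary map ∂_2: C_2 → C_1 sends each 2-simplex [p,q,r] to [q,r] − [p,r] + [p,q]. For instance
  ∂PTV = TV − PV + PT,
  ∂RTU = TU − RU + RT.
The resulting 21×14 matrix has rank 13, and its Smith normal form has invariant factors (1,1,1,1,1,1,1,1,1,1,1,1,1).

Now H_k = ker ∂_k / im ∂_{k+1}, so:

  H_0: rank C_0 − rank ∂_1 = 7 − 6 = 1, and the invariant factors of ∂_1 are all 1, so H_0 ≅ Z.
  H_1: rank ker ∂_1 − rank ∂_2 = (21 − 6) − 13 = 2, and the invariant factors of ∂_2 are all 1, so H_1 ≅ Z^2.
  H_2: rank ker ∂_2 − rank ∂_3 = (14 − 13) − 0 = 1, and there is no ∂_3, so H_2 ≅ Z.

As a check, the Euler characteristic is 7 − 21 + 14 = 0, which agrees with 1 − 2 + 1 = 0.

H_0 = Z,  H_1 = Z^2,  H_2 = Z.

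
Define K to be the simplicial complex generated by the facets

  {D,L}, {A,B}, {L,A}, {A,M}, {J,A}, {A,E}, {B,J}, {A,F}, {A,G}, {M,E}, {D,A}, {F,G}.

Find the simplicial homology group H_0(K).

Fix the vertex order A < B < D < E < F < G < J < L < M and write every simplex with vertices in increasing order. Then dim K = 1 and the simplices of K are:

  0-simplices (9): A, B, D, E, F, G, J, L, M
  1-simplices (12): AB, AD, AE, AF, AG, AJ, AL, AM, BJ, DL, EM, FG

giving chain groups C_0 ≅ Z^9, C_1 ≅ Z^12.

∂_1: C_1 → C_0 sends each edge [p,q] (with p < q) to q − p.
This gives a 9×12 integer matrix of rank 8; reducing to Smith normal form yields diagonal entries (1,1,1,1,1,1,1,1).

Reading off H_k = ker ∂_k / im ∂_{k+1}:

  H_0: rank C_0 − rank ∂_1 = 9 − 8 = 1, and the invariant factors of ∂_1 are all 1, so H_0 ≅ Z.

H_0 ≅ Z.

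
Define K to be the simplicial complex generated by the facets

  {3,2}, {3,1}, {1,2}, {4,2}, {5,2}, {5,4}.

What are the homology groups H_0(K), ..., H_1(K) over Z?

K has 5 vertices, 6 edges.
rank ∂_0 = 0, rank ∂_1 = 4 ⇒ b_0 = 5 − 0 − 4 = 1; all invariant factors of ∂_1 are 1 so no torsion. So H_0 ≅ Z.
rank ∂_1 = 4, rank ∂_2 = 0 ⇒ b_1 = 6 − 4 − 0 = 2. So H_1 ≅ Z^2.

H_0 ≅ Z,  H_1 ≅ Z^2.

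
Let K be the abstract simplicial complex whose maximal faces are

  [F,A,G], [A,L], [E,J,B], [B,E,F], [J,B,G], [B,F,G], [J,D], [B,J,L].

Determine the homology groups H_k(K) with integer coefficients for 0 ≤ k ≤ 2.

H_0 ≅ Z,  H_1 ≅ Z,  H_2 = 0.

Take the total order A < B < D < E < F < G < J < L on the vertex set. Then K (dimension 2) consists of the simplices:

  0-simplices (8): A, B, D, E, F, G, J, L
  1-simplices (14): AF, AG, AL, BE, BF, BG, BJ, BL, DJ, EF, EJ, FG, GJ, JL
  2-simplices (6): AFG, BEF, BEJ, BFG, BGJ, BJL

Hence C_0 ≅ Z^8, C_1 ≅ Z^14, C_2 ≅ Z^6.

The boundary map ∂_1: C_1 → C_0 maps an edge to its endpoints' difference, ∂[p,q] = q − p.
As a 8×14 matrix over Z this has rank 7, with invariant factors (1,1,1,1,1,1,1).

∂_2: C_2 → C_1 acts by ∂[p,q,r] = [q,r] − [p,r] + [p,q]. For instance
  ∂BJL = JL − BL + BJ,
  ∂BEJ = EJ − BJ + BE.
The resulting 14×6 matrix has rank 6, and its Smith normal form has invariant factors (1,1,1,1,1,1).

Reading off H_k = ker ∂_k / im ∂_{k+1}:

  H_0: rank C_0 − rank ∂_1 = 8 − 7 = 1, and the invariant factors of ∂_1 are all 1, so H_0 ≅ Z.
  H_1: rank ker ∂_1 − rank ∂_2 = (14 − 7) − 6 = 1, and the invariant factors of ∂_2 are all 1, so H_1 ≅ Z.
  H_2: rank ker ∂_2 − rank ∂_3 = (6 − 6) − 0 = 0, and there is no ∂_3, so H_2 ≅ 0.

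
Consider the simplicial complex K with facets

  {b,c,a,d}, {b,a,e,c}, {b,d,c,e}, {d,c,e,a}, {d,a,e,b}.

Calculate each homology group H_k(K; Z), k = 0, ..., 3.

Take the total order a < b < c < d < e on the vertex set. Then K (dimension 3) consists of the simplices:

  0-simplices (5): a, b, c, d, e
  1-simplices (10): ab, ac, ad, ae, bc, bd, be, cd, ce, de
  2-simplices (10): abc, abd, abe, acd, ace, ade, bcd, bce, bde, cde
  3-simplices (5): abcd, abce, abde, acde, bcde

giving chain groups C_0 ≅ Z^5, C_1 ≅ Z^10, C_2 ≅ Z^10, C_3 ≅ Z^5.

The boundary map ∂_1: C_1 → C_0 is given by ∂[p,q] = [q] − [p]. For instance
  ∂bc = c − b.
The 5×10 boundary matrix has rank 4 and Smith normal form diag(1,1,1,1).

∂_2: C_2 → C_1 maps a triangle to the signed sum of its edges. For instance
  ∂bde = de − be + bd,
  ∂cde = de − ce + cd.
This gives a 10×10 integer matrix of rank 6; reducing to Smith normal form yields diagonal entries (1,1,1,1,1,1).

Boundary ∂_3: C_3 → C_2 sends each 3-simplex σ to the alternating sum Σ_i (−1)^i (σ with its i-th vertex removed). For instance
  ∂acde = cde − ade + ace − acd,
  ∂abde = bde − ade + abe − abd.
This gives a 10×5 integer matrix of rank 4; reducing to Smith normal form yields diagonal entries (1,1,1,1).

Computing H_k = (kernel of ∂_k) / (image of ∂_{k+1}):

  H_0: rank C_0 − rank ∂_1 = 5 − 4 = 1, and the invariant factors of ∂_1 are all 1, so H_0 = Z.
  H_1: rank ker ∂_1 − rank ∂_2 = (10 − 4) − 6 = 0, and the invariant factors of ∂_2 are all 1, so H_1 = 0.
  H_2: rank ker ∂_2 − rank ∂_3 = (10 − 6) − 4 = 0, and the invariant factors of ∂_3 are all 1, so H_2 = 0.
  H_3: rank ker ∂_3 − rank ∂_4 = (5 − 4) − 0 = 1, and there is no ∂_4, so H_3 = Z.

As a check, the Euler characteristic is 5 − 10 + 10 − 5 = 0, which agrees with 1 − 0 + 0 − 1 = 0.
(K is a triangulation of the 3-sphere S^3.)

H_0 ≅ Z,  H_1 = 0,  H_2 = 0,  H_3 ≅ Z.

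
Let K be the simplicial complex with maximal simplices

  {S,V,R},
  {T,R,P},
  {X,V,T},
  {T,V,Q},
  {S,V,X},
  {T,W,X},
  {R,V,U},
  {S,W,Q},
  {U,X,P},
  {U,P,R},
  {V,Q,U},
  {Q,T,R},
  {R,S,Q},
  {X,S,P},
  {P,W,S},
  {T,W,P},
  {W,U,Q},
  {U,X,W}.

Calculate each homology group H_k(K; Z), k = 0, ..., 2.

H_0 = Z,  H_1 = Z ⊕ Z/2Z,  H_2 = 0.

Take the total order P < Q < R < S < T < U < V < W < X on the vertex set. Then K (dimension 2) consists of the simplices:

  0-simplices (9): P, Q, R, S, T, U, V, W, X
  1-simplices (27): PR, PS, PT, PU, PW, PX, QR, QS, QT, QU, QV, QW, RS, RT, RU, RV, SV, SW, SX, TV, TW, TX, UV, UW, UX, VX, WX
  2-simplices (18): PRT, PRU, PSW, PSX, PTW, PUX, QRS, QRT, QSW, QTV, QUV, QUW, RSV, RUV, SVX, TVX, TWX, UWX

giving chain groups C_0 ≅ Z^9, C_1 ≅ Z^27, C_2 ≅ Z^18.

Boundary ∂_1: C_1 → C_0 is given by ∂[p,q] = [q] − [p]. For instance
  ∂RT = T − R.
As a 9×27 matrix over Z this has rank 8, with invariant factors (1,1,1,1,1,1,1,1).

Boundary ∂_2: C_2 → C_1 maps a triangle to the signed sum of its edges. For instance
  ∂QUV = UV − QV + QU,
  ∂PUX = UX − PX + PU.
The 27×18 boundary matrix has rank 18 and Smith normal form diag(1,1,1,1,1,1,1,1,1,1,1,1,1,1,1,1,1,2).

Now H_k = ker ∂_k / im ∂_{k+1}, so:

  H_0: rank C_0 − rank ∂_1 = 9 − 8 = 1, and the invariant factors of ∂_1 are all 1, so H_0 = Z.
  H_1: rank ker ∂_1 − rank ∂_2 = (27 − 8) − 18 = 1, and ∂_2 has invariant factor 2 > 1, so H_1 = Z ⊕ Z/2Z.
  H_2: rank ker ∂_2 − rank ∂_3 = (18 − 18) − 0 = 0, and there is no ∂_3, so H_2 = 0.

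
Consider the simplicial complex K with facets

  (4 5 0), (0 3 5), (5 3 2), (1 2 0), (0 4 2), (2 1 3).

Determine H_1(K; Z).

H_1 ≅ Z.

Order the vertices as 0 < 1 < 2 < 3 < 4 < 5. Listing each simplex with vertices in this order, K has dimension 2 with simplices:

  0-simplices (6): [0], [1], [2], [3], [4], [5]
  1-simplices (12): [0,1], [0,2], [0,3], [0,4], [0,5], [1,2], [1,3], [2,3], [2,4], [2,5], [3,5], [4,5]
  2-simplices (6): [0,1,2], [0,2,4], [0,3,5], [0,4,5], [1,2,3], [2,3,5]

so the chain groups are C_0 ≅ Z^6, C_1 ≅ Z^12, C_2 ≅ Z^6.

The boundary map ∂_1: C_1 → C_0 maps an edge to its endpoints' difference, ∂[p,q] = q − p.
This gives a 6×12 integer matrix of rank 5; reducing to Smith normal form yields diagonal entries (1,1,1,1,1).

∂_2: C_2 → C_1 maps a triangle to the signed sum of its edges. For instance
  ∂[0,1,2] = [1,2] − [0,2] + [0,1],
  ∂[0,4,5] = [4,5] − [0,5] + [0,4].
This gives a 12×6 integer matrix of rank 6; reducing to Smith normal form yields diagonal entries (1,1,1,1,1,1).

From H_k ≅ ker(∂_k) / im(∂_{k+1}) we obtain:

  H_1: rank ker ∂_1 − rank ∂_2 = (12 − 5) − 6 = 1, and the invariant factors of ∂_2 are all 1, so H_1 = Z.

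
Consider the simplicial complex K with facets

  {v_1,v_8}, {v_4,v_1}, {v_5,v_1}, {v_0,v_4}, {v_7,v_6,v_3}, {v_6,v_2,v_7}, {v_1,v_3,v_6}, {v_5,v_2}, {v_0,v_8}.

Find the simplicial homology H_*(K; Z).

H_0 ≅ Z,  H_1 ≅ Z^2,  H_2 = 0.

Fix the vertex order v_0 < v_1 < v_2 < v_3 < v_4 < v_5 < v_6 < v_7 < v_8 and write every simplex with vertices in increasing order. Then dim K = 2 and the simplices of K are:

  0-simplices (9): [v_0], [v_1], [v_2], [v_3], [v_4], [v_5], [v_6], [v_7], [v_8]
  1-simplices (13): [v_0,v_4], [v_0,v_8], [v_1,v_3], [v_1,v_4], [v_1,v_5], [v_1,v_6], [v_1,v_8], [v_2,v_5], [v_2,v_6], [v_2,v_7], [v_3,v_6], [v_3,v_7], [v_6,v_7]
  2-simplices (3): [v_1,v_3,v_6], [v_2,v_6,v_7], [v_3,v_6,v_7]

giving chain groups C_0 ≅ Z^9, C_1 ≅ Z^13, C_2 ≅ Z^3.

∂_1: C_1 → C_0 sends each edge [p,q] (with p < q) to q − p. For instance
  ∂[v_1,v_4] = [v_4] − [v_1].
As a 9×13 matrix over Z this has rank 8, with invariant factors (1,1,1,1,1,1,1,1).

Boundary ∂_2: C_2 → C_1 maps a triangle to the signed sum of its edges. For instance
  ∂[v_2,v_6,v_7] = [v_6,v_7] − [v_2,v_7] + [v_2,v_6],
  ∂[v_3,v_6,v_7] = [v_6,v_7] − [v_3,v_7] + [v_3,v_6].
As a 13×3 matrix over Z this has rank 3, with invariant factors (1,1,1).

Now H_k = ker ∂_k / im ∂_{k+1}, so:

  H_0: rank C_0 − rank ∂_1 = 9 − 8 = 1, and the invariant factors of ∂_1 are all 1, so H_0 ≅ Z.
  H_1: rank ker ∂_1 − rank ∂_2 = (13 − 8) − 3 = 2, and the invariant factors of ∂_2 are all 1, so H_1 ≅ Z^2.
  H_2: rank ker ∂_2 − rank ∂_3 = (3 − 3) − 0 = 0, and there is no ∂_3, so H_2 ≅ 0.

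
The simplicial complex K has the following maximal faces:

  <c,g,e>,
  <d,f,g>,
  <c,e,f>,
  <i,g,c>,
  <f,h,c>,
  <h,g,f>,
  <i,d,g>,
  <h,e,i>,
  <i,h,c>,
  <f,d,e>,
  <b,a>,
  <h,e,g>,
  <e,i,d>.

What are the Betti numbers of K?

b_0 = 2, b_1 = 0, b_2 = 0.

K has 9 vertices, 19 edges, 12 triangles.
rank ∂_0 = 0, rank ∂_1 = 7 ⇒ b_0 = 9 − 0 − 7 = 2; all invariant factors of ∂_1 are 1 so no torsion. So H_0 = Z^2.
rank ∂_1 = 7, rank ∂_2 = 12 ⇒ b_1 = 19 − 7 − 12 = 0; ∂_2 has invariant factor(s) [2] giving torsion. So H_1 = Z/2.
rank ∂_2 = 12, rank ∂_3 = 0 ⇒ b_2 = 12 − 12 − 0 = 0. So H_2 = 0.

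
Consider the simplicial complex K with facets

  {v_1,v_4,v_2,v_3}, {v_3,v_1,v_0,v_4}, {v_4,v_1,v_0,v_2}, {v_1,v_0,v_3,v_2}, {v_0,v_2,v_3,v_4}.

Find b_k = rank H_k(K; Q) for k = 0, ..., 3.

b_0 = 1, b_1 = 0, b_2 = 0, b_3 = 1.

Take the total order v_0 < v_1 < v_2 < v_3 < v_4 on the vertex set. Then K (dimension 3) consists of the simplices:

  0-simplices (5): [v_0], [v_1], [v_2], [v_3], [v_4]
  1-simplices (10): [v_0,v_1], [v_0,v_2], [v_0,v_3], [v_0,v_4], [v_1,v_2], [v_1,v_3], [v_1,v_4], [v_2,v_3], [v_2,v_4], [v_3,v_4]
  2-simplices (10): [v_0,v_1,v_2], [v_0,v_1,v_3], [v_0,v_1,v_4], [v_0,v_2,v_3], [v_0,v_2,v_4], [v_0,v_3,v_4], [v_1,v_2,v_3], [v_1,v_2,v_4], [v_1,v_3,v_4], [v_2,v_3,v_4]
  3-simplices (5): [v_0,v_1,v_2,v_3], [v_0,v_1,v_2,v_4], [v_0,v_1,v_3,v_4], [v_0,v_2,v_3,v_4], [v_1,v_2,v_3,v_4]

giving chain groups C_0 ≅ Z^5, C_1 ≅ Z^10, C_2 ≅ Z^10, C_3 ≅ Z^5.

The boundary map ∂_1: C_1 → C_0 sends each edge [p,q] (with p < q) to q − p. For instance
  ∂[v_0,v_2] = [v_2] − [v_0].
As a 5×10 matrix over Z this has rank 4, with invariant factors (1,1,1,1).

The boundary map ∂_2: C_2 → C_1 sends each 2-simplex [p,q,r] to [q,r] − [p,r] + [p,q]. For instance
  ∂[v_0,v_2,v_4] = [v_2,v_4] − [v_0,v_4] + [v_0,v_2],
  ∂[v_1,v_2,v_3] = [v_2,v_3] − [v_1,v_3] + [v_1,v_2].
The resulting 10×10 matrix has rank 6, and its Smith normal form has invariant factors (1,1,1,1,1,1).

∂_3: C_3 → C_2 sends each 3-simplex σ to the alternating sum Σ_i (−1)^i (σ with its i-th vertex removed). For instance
  ∂[v_0,v_1,v_2,v_4] = [v_1,v_2,v_4] − [v_0,v_2,v_4] + [v_0,v_1,v_4] − [v_0,v_1,v_2],
  ∂[v_0,v_1,v_3,v_4] = [v_1,v_3,v_4] − [v_0,v_3,v_4] + [v_0,v_1,v_4] − [v_0,v_1,v_3].
The 10×5 boundary matrix has rank 4 and Smith normal form diag(1,1,1,1).

Reading off H_k = ker ∂_k / im ∂_{k+1}:

  H_0: rank C_0 − rank ∂_1 = 5 − 4 = 1, and the invariant factors of ∂_1 are all 1, so H_0 = Z.
  H_1: rank ker ∂_1 − rank ∂_2 = (10 − 4) − 6 = 0, and the invariant factors of ∂_2 are all 1, so H_1 = 0.
  H_2: rank ker ∂_2 − rank ∂_3 = (10 − 6) − 4 = 0, and the invariant factors of ∂_3 are all 1, so H_2 = 0.
  H_3: rank ker ∂_3 − rank ∂_4 = (5 − 4) − 0 = 1, and there is no ∂_4, so H_3 = Z.

(K is a triangulation of the 3-sphere S^3.)

Hence the Betti numbers are b_0 = 1, b_1 = 0, b_2 = 0, b_3 = 1.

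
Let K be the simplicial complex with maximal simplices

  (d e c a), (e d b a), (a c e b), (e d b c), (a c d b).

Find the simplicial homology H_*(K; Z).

H_0 ≅ Z,  H_1 = 0,  H_2 = 0,  H_3 ≅ Z.

We work with the vertex ordering a < b < c < d < e. The simplices of K, each written with vertices in increasing order, are:

  0-simplices (5): a, b, c, d, e
  1-simplices (10): ab, ac, ad, ae, bc, bd, be, cd, ce, de
  2-simplices (10): abc, abd, abe, acd, ace, ade, bcd, bce, bde, cde
  3-simplices (5): abcd, abce, abde, acde, bcde

Hence C_0 ≅ Z^5, C_1 ≅ Z^10, C_2 ≅ Z^10, C_3 ≅ Z^5.

∂_1: C_1 → C_0 is given by ∂[p,q] = [q] − [p]. For instance
  ∂ab = b − a.
The resulting 5×10 matrix has rank 4, and its Smith normal form has invariant factors (1,1,1,1).

The boundary map ∂_2: C_2 → C_1 maps a triangle to the signed sum of its edges. For instance
  ∂bce = ce − be + bc,
  ∂abe = be − ae + ab.
As a 10×10 matrix over Z this has rank 6, with invariant factors (1,1,1,1,1,1).

∂_3: C_3 → C_2 sends each 3-simplex σ to the alternating sum Σ_i (−1)^i (σ with its i-th vertex removed). For instance
  ∂abce = bce − ace + abe − abc,
  ∂abde = bde − ade + abe − abd.
This gives a 10×5 integer matrix of rank 4; reducing to Smith normal form yields diagonal entries (1,1,1,1).

Reading off H_k = ker ∂_k / im ∂_{k+1}:

  H_0: rank C_0 − rank ∂_1 = 5 − 4 = 1, and the invariant factors of ∂_1 are all 1, so H_0 ≅ Z.
  H_1: rank ker ∂_1 − rank ∂_2 = (10 − 4) − 6 = 0, and the invariant factors of ∂_2 are all 1, so H_1 ≅ 0.
  H_2: rank ker ∂_2 − rank ∂_3 = (10 − 6) − 4 = 0, and the invariant factors of ∂_3 are all 1, so H_2 ≅ 0.
  H_3: rank ker ∂_3 − rank ∂_4 = (5 − 4) − 0 = 1, and there is no ∂_4, so H_3 ≅ Z.

(K is a triangulation of the 3-sphere S^3.)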